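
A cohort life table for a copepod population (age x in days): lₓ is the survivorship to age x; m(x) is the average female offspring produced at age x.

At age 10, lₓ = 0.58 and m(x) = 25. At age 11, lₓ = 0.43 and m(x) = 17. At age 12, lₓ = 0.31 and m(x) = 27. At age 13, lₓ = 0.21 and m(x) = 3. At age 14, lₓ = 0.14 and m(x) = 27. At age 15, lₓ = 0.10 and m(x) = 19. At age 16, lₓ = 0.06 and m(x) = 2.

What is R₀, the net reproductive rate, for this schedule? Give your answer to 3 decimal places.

36.610

R₀ = Σ lₓ m(x):
  age 10: 0.58 × 25 = 14.5000
  age 11: 0.43 × 17 = 7.3100
  age 12: 0.31 × 27 = 8.3700
  age 13: 0.21 × 3 = 0.6300
  age 14: 0.14 × 27 = 3.7800
  age 15: 0.10 × 19 = 1.9000
  age 16: 0.06 × 2 = 0.1200
R₀ = 14.5000 + 7.3100 + 8.3700 + 0.6300 + 3.7800 + 1.9000 + 0.1200 = 36.6100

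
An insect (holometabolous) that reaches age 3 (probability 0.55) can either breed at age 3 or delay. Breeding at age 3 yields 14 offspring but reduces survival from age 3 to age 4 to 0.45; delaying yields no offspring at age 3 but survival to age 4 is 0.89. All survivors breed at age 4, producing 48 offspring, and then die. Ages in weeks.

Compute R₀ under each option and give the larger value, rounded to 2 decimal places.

23.50

breed at age 3: R₀ = 0.55 × (14 + 0.45 × 48) = 0.55 × 35.6000 = 19.5800
delay to age 4: R₀ = 0.55 × (0.89 × 48) = 0.55 × 42.7200 = 23.4960
Higher: delay to age 4 (23.4960).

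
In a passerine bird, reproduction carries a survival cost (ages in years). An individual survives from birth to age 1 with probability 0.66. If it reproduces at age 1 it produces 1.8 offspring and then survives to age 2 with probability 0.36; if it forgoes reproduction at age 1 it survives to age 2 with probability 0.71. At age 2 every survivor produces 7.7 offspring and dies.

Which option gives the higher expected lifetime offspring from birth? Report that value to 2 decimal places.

breed at age 1: R₀ = 0.66 × (1.8 + 0.36 × 7.7) = 0.66 × 4.5720 = 3.0175
delay to age 2: R₀ = 0.66 × (0.71 × 7.7) = 0.66 × 5.4670 = 3.6082
Higher: delay to age 2 (3.6082).

3.61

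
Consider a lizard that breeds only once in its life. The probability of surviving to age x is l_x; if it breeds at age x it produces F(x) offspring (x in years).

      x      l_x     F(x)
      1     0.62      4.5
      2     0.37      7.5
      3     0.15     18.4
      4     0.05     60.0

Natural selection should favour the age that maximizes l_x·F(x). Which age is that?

Expected offspring if breeding at age x = l_x × F(x):
  age 1: 0.62 × 4.5 = 2.790
  age 2: 0.37 × 7.5 = 2.775
  age 3: 0.15 × 18.4 = 2.760
  age 4: 0.05 × 60.0 = 3.000
Maximum at age 4 (3.000).

4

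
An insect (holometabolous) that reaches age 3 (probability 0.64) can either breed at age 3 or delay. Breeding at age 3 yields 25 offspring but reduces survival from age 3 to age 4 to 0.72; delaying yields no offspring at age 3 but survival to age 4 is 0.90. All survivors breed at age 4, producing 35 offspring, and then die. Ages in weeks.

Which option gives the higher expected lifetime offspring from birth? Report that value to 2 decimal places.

32.13

breed at age 3: R₀ = 0.64 × (25 + 0.72 × 35) = 0.64 × 50.2000 = 32.1280
delay to age 4: R₀ = 0.64 × (0.90 × 35) = 0.64 × 31.5000 = 20.1600
Higher: breed at age 3 (32.1280).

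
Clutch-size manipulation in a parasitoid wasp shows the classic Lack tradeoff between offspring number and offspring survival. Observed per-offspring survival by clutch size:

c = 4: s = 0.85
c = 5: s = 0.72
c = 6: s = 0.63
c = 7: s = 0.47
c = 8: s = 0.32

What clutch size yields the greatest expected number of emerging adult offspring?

6

Expected emerging adult offspring = c × s(c):
  c=4: 4 × 0.85 = 3.400
  c=5: 5 × 0.72 = 3.600
  c=6: 6 × 0.63 = 3.780
  c=7: 7 × 0.47 = 3.290
  c=8: 8 × 0.32 = 2.560
Maximum at c = 6 (3.780 emerging adult offspring).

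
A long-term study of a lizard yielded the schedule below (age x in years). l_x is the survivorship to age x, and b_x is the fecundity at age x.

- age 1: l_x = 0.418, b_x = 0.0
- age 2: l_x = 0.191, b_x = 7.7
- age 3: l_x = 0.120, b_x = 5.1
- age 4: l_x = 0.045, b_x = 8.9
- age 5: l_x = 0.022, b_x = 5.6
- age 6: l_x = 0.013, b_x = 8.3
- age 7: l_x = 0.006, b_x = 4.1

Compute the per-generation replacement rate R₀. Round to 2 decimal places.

R₀ = Σ l_x b_x:
  age 1: 0.418 × 0.0 = 0.0000
  age 2: 0.191 × 7.7 = 1.4707
  age 3: 0.120 × 5.1 = 0.6120
  age 4: 0.045 × 8.9 = 0.4005
  age 5: 0.022 × 5.6 = 0.1232
  age 6: 0.013 × 8.3 = 0.1079
  age 7: 0.006 × 4.1 = 0.0246
R₀ = 0.0000 + 1.4707 + 0.6120 + 0.4005 + 0.1232 + 0.1079 + 0.0246 = 2.7389

2.74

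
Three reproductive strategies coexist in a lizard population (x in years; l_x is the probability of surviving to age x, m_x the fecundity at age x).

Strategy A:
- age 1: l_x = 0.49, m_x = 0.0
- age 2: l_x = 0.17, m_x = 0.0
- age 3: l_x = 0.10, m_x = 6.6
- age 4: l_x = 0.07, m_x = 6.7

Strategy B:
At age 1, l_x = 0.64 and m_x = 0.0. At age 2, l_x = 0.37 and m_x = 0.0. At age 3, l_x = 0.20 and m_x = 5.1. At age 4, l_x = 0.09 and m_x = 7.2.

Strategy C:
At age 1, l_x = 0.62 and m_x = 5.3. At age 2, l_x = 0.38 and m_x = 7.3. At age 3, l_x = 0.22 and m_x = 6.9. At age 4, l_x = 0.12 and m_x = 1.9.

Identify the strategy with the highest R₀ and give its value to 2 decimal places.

7.81

Strategy A: R₀ = 0.49×0.0 + 0.17×0.0 + 0.10×6.6 + 0.07×6.7 = 1.1290
Strategy B: R₀ = 0.64×0.0 + 0.37×0.0 + 0.20×5.1 + 0.09×7.2 = 1.6680
Strategy C: R₀ = 0.62×5.3 + 0.38×7.3 + 0.22×6.9 + 0.12×1.9 = 7.8060
Highest R₀: strategy C with 7.8060.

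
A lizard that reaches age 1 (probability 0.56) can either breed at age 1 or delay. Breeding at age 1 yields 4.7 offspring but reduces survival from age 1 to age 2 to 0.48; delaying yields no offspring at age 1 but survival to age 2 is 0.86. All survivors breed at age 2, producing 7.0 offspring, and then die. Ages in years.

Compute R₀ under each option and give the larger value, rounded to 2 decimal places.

4.51

breed at age 1: R₀ = 0.56 × (4.7 + 0.48 × 7.0) = 0.56 × 8.0600 = 4.5136
delay to age 2: R₀ = 0.56 × (0.86 × 7.0) = 0.56 × 6.0200 = 3.3712
Higher: breed at age 1 (4.5136).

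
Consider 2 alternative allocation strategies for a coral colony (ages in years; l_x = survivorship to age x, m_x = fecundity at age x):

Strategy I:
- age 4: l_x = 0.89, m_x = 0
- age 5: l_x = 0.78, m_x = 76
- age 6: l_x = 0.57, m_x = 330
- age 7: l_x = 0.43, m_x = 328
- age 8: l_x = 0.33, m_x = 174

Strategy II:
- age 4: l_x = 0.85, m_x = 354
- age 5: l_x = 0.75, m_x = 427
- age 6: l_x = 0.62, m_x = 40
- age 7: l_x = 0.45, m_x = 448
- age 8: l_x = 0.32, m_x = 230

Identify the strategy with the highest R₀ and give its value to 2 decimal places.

921.15

Strategy I: R₀ = 0.89×0 + 0.78×76 + 0.57×330 + 0.43×328 + 0.33×174 = 445.8400
Strategy II: R₀ = 0.85×354 + 0.75×427 + 0.62×40 + 0.45×448 + 0.32×230 = 921.1500
Highest R₀: strategy II with 921.1500.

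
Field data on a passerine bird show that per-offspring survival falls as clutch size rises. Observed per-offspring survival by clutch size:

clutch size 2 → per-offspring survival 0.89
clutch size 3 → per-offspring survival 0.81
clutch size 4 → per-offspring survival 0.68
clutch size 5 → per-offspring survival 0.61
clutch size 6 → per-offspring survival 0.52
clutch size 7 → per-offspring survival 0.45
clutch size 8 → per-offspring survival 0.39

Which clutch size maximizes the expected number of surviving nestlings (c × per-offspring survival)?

7

Expected surviving nestlings = c × s(c):
  c=2: 2 × 0.89 = 1.780
  c=3: 3 × 0.81 = 2.430
  c=4: 4 × 0.68 = 2.720
  c=5: 5 × 0.61 = 3.050
  c=6: 6 × 0.52 = 3.120
  c=7: 7 × 0.45 = 3.150
  c=8: 8 × 0.39 = 3.120
Maximum at c = 7 (3.150 surviving nestlings).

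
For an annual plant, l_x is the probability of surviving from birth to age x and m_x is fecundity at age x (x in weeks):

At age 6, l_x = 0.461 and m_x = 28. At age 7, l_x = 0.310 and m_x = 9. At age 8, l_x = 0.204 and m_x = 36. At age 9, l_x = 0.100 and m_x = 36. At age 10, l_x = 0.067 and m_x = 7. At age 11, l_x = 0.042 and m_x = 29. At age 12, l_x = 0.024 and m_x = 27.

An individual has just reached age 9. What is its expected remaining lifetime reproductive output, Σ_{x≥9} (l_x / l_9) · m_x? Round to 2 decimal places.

59.35

l_9 = 0.100. Conditional survival from age 9 to x is l_x / l_9.
  x=9: (0.100/0.100) × 36 = 36.0000
  x=10: (0.067/0.100) × 7 = 4.6900
  x=11: (0.042/0.100) × 29 = 12.1800
  x=12: (0.024/0.100) × 27 = 6.4800
Sum = 36.0000 + 4.6900 + 12.1800 + 6.4800 = 59.3500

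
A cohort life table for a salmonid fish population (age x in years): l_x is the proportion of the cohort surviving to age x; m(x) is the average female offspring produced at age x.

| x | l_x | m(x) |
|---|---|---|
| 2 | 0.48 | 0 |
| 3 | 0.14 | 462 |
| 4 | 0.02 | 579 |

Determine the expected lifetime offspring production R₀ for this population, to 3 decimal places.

76.260

R₀ = Σ l_x m(x):
  age 2: 0.48 × 0 = 0.0000
  age 3: 0.14 × 462 = 64.6800
  age 4: 0.02 × 579 = 11.5800
R₀ = 0.0000 + 64.6800 + 11.5800 = 76.2600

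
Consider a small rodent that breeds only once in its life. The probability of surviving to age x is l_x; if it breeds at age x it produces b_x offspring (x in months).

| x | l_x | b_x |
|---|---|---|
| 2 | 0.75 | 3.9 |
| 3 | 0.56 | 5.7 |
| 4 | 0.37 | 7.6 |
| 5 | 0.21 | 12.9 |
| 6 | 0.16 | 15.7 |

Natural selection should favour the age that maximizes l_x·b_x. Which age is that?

3

Expected offspring if breeding at age x = l_x × b_x:
  age 2: 0.75 × 3.9 = 2.925
  age 3: 0.56 × 5.7 = 3.192
  age 4: 0.37 × 7.6 = 2.812
  age 5: 0.21 × 12.9 = 2.709
  age 6: 0.16 × 15.7 = 2.512
Maximum at age 3 (3.192).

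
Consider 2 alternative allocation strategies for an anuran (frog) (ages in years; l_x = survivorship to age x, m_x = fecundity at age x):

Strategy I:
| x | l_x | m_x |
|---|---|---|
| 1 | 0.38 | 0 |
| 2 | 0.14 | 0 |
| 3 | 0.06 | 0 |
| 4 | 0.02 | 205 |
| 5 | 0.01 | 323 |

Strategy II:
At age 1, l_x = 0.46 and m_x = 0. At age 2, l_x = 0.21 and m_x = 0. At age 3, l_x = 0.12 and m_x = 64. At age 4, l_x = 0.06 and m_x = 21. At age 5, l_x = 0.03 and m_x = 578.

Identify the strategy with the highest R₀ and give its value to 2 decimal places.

Strategy I: R₀ = 0.38×0 + 0.14×0 + 0.06×0 + 0.02×205 + 0.01×323 = 7.3300
Strategy II: R₀ = 0.46×0 + 0.21×0 + 0.12×64 + 0.06×21 + 0.03×578 = 26.2800
Highest R₀: strategy II with 26.2800.

26.28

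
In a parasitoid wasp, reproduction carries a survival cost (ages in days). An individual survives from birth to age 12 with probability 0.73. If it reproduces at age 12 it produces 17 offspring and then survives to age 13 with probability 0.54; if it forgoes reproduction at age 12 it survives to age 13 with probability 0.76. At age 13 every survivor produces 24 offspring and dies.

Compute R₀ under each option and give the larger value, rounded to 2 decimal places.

21.87

breed at age 12: R₀ = 0.73 × (17 + 0.54 × 24) = 0.73 × 29.9600 = 21.8708
delay to age 13: R₀ = 0.73 × (0.76 × 24) = 0.73 × 18.2400 = 13.3152
Higher: breed at age 12 (21.8708).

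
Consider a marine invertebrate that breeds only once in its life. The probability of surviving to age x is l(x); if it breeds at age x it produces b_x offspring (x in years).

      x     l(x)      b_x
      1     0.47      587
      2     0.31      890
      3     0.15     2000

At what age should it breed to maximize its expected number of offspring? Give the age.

Expected offspring if breeding at age x = l(x) × b_x:
  age 1: 0.47 × 587 = 275.890
  age 2: 0.31 × 890 = 275.900
  age 3: 0.15 × 2000 = 300.000
Maximum at age 3 (300.000).

3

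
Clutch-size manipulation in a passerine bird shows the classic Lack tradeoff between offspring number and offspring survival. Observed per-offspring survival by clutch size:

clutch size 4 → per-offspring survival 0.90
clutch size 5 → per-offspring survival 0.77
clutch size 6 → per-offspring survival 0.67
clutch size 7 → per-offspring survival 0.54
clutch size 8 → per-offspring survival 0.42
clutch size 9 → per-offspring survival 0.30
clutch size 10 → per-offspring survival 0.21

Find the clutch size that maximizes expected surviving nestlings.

6

Expected surviving nestlings = c × s(c):
  c=4: 4 × 0.90 = 3.600
  c=5: 5 × 0.77 = 3.850
  c=6: 6 × 0.67 = 4.020
  c=7: 7 × 0.54 = 3.780
  c=8: 8 × 0.42 = 3.360
  c=9: 9 × 0.30 = 2.700
  c=10: 10 × 0.21 = 2.100
Maximum at c = 6 (4.020 surviving nestlings).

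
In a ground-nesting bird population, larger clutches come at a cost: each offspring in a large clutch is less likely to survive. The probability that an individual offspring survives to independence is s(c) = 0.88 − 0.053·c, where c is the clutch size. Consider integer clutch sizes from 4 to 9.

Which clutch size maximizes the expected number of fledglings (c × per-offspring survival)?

8

Expected fledglings = c × s(c):
  c=4: 4 × 0.668 = 2.672
  c=5: 5 × 0.615 = 3.075
  c=6: 6 × 0.562 = 3.372
  c=7: 7 × 0.509 = 3.563
  c=8: 8 × 0.456 = 3.648
  c=9: 9 × 0.403 = 3.627
Maximum at c = 8 (3.648 fledglings).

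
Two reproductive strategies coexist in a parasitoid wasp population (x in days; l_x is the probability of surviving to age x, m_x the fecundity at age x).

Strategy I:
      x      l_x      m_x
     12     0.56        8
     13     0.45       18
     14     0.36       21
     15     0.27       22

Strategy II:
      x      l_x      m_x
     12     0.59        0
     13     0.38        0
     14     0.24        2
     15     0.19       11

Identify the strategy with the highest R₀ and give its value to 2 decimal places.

26.08

Strategy I: R₀ = 0.56×8 + 0.45×18 + 0.36×21 + 0.27×22 = 26.0800
Strategy II: R₀ = 0.59×0 + 0.38×0 + 0.24×2 + 0.19×11 = 2.5700
Highest R₀: strategy I with 26.0800.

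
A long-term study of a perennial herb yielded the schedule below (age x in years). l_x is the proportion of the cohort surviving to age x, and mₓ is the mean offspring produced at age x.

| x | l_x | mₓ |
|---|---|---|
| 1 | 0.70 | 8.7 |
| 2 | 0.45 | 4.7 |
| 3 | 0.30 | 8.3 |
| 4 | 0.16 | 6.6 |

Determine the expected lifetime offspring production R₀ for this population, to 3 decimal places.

R₀ = Σ l_x mₓ:
  age 1: 0.70 × 8.7 = 6.0900
  age 2: 0.45 × 4.7 = 2.1150
  age 3: 0.30 × 8.3 = 2.4900
  age 4: 0.16 × 6.6 = 1.0560
R₀ = 6.0900 + 2.1150 + 2.4900 + 1.0560 = 11.7510

11.751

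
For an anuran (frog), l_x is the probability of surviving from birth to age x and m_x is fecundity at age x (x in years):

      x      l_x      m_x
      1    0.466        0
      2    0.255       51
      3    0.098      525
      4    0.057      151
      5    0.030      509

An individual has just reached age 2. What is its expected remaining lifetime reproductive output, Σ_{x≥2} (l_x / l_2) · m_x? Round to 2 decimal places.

346.40

l_2 = 0.255. Conditional survival from age 2 to x is l_x / l_2.
  x=2: (0.255/0.255) × 51 = 51.0000
  x=3: (0.098/0.255) × 525 = 201.7647
  x=4: (0.057/0.255) × 151 = 33.7529
  x=5: (0.030/0.255) × 509 = 59.8824
Sum = 51.0000 + 201.7647 + 33.7529 + 59.8824 = 346.4000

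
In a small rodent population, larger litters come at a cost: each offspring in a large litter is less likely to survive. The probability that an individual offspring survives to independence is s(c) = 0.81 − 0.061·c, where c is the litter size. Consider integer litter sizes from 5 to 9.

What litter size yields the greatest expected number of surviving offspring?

Expected surviving offspring = c × s(c):
  c=5: 5 × 0.505 = 2.525
  c=6: 6 × 0.444 = 2.664
  c=7: 7 × 0.383 = 2.681
  c=8: 8 × 0.322 = 2.576
  c=9: 9 × 0.261 = 2.349
Maximum at c = 7 (2.681 surviving offspring).

7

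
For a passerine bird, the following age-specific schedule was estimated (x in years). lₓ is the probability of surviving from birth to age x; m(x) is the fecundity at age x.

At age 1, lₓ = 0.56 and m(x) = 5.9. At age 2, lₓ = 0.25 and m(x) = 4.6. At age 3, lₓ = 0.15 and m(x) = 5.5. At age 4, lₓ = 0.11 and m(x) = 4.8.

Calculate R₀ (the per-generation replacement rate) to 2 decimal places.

R₀ = Σ lₓ m(x):
  age 1: 0.56 × 5.9 = 3.3040
  age 2: 0.25 × 4.6 = 1.1500
  age 3: 0.15 × 5.5 = 0.8250
  age 4: 0.11 × 4.8 = 0.5280
R₀ = 3.3040 + 1.1500 + 0.8250 + 0.5280 = 5.8070

5.81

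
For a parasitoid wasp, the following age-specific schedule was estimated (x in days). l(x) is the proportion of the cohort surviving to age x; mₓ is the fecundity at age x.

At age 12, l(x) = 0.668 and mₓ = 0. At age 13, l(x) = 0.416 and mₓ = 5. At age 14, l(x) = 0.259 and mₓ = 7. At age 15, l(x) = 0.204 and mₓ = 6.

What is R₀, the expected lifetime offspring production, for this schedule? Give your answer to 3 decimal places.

5.117

R₀ = Σ l(x) mₓ:
  age 12: 0.668 × 0 = 0.0000
  age 13: 0.416 × 5 = 2.0800
  age 14: 0.259 × 7 = 1.8130
  age 15: 0.204 × 6 = 1.2240
R₀ = 0.0000 + 2.0800 + 1.8130 + 1.2240 = 5.1170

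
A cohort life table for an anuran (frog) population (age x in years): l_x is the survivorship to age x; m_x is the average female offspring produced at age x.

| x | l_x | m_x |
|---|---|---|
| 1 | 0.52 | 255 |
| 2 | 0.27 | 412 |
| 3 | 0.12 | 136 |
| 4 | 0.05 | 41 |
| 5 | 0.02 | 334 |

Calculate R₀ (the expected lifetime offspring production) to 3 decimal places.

R₀ = Σ l_x m_x:
  age 1: 0.52 × 255 = 132.6000
  age 2: 0.27 × 412 = 111.2400
  age 3: 0.12 × 136 = 16.3200
  age 4: 0.05 × 41 = 2.0500
  age 5: 0.02 × 334 = 6.6800
R₀ = 132.6000 + 111.2400 + 16.3200 + 2.0500 + 6.6800 = 268.8900

268.890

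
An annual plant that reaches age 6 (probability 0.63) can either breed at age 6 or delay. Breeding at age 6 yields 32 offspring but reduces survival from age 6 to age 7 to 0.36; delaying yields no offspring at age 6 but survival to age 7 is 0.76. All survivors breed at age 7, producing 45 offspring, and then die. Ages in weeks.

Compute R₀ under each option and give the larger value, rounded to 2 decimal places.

breed at age 6: R₀ = 0.63 × (32 + 0.36 × 45) = 0.63 × 48.2000 = 30.3660
delay to age 7: R₀ = 0.63 × (0.76 × 45) = 0.63 × 34.2000 = 21.5460
Higher: breed at age 6 (30.3660).

30.37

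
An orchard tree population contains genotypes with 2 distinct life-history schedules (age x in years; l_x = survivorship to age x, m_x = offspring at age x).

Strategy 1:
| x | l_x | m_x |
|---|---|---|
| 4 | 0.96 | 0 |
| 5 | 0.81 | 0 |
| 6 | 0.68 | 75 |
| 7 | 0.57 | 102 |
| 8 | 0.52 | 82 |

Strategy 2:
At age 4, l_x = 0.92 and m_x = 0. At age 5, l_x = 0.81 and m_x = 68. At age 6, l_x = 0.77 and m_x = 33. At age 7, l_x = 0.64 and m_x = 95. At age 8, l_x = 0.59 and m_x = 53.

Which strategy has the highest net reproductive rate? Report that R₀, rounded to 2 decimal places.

Strategy 1: R₀ = 0.96×0 + 0.81×0 + 0.68×75 + 0.57×102 + 0.52×82 = 151.7800
Strategy 2: R₀ = 0.92×0 + 0.81×68 + 0.77×33 + 0.64×95 + 0.59×53 = 172.5600
Highest R₀: strategy 2 with 172.5600.

172.56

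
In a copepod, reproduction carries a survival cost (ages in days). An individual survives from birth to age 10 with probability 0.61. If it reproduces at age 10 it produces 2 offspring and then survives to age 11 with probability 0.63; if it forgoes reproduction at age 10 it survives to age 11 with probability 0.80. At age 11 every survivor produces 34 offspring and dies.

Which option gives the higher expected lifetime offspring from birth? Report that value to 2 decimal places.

16.59

breed at age 10: R₀ = 0.61 × (2 + 0.63 × 34) = 0.61 × 23.4200 = 14.2862
delay to age 11: R₀ = 0.61 × (0.80 × 34) = 0.61 × 27.2000 = 16.5920
Higher: delay to age 11 (16.5920).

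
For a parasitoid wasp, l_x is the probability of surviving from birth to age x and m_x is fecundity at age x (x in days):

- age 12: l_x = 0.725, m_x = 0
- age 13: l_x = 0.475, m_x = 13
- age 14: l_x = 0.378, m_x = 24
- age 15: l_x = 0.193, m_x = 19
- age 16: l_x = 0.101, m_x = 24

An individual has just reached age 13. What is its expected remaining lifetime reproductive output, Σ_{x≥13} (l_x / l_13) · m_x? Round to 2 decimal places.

44.92

l_13 = 0.475. Conditional survival from age 13 to x is l_x / l_13.
  x=13: (0.475/0.475) × 13 = 13.0000
  x=14: (0.378/0.475) × 24 = 19.0989
  x=15: (0.193/0.475) × 19 = 7.7200
  x=16: (0.101/0.475) × 24 = 5.1032
Sum = 13.0000 + 19.0989 + 7.7200 + 5.1032 = 44.9221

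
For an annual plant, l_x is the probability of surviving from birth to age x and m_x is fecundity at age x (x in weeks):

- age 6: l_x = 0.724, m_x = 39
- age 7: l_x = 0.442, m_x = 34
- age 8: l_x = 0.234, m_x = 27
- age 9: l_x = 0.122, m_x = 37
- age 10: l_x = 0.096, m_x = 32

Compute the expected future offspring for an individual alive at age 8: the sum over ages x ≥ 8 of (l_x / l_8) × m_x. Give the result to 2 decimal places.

59.42

l_8 = 0.234. Conditional survival from age 8 to x is l_x / l_8.
  x=8: (0.234/0.234) × 27 = 27.0000
  x=9: (0.122/0.234) × 37 = 19.2906
  x=10: (0.096/0.234) × 32 = 13.1282
Sum = 27.0000 + 19.2906 + 13.1282 = 59.4188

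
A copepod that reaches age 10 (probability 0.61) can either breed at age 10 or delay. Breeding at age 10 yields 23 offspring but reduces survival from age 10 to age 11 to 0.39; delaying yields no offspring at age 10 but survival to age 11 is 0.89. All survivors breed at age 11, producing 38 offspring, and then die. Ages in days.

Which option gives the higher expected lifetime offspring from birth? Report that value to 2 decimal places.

23.07

breed at age 10: R₀ = 0.61 × (23 + 0.39 × 38) = 0.61 × 37.8200 = 23.0702
delay to age 11: R₀ = 0.61 × (0.89 × 38) = 0.61 × 33.8200 = 20.6302
Higher: breed at age 10 (23.0702).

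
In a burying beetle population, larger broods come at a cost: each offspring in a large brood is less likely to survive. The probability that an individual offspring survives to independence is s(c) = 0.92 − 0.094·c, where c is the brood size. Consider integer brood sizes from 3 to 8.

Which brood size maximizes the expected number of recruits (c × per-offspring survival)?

Expected recruits = c × s(c):
  c=3: 3 × 0.638 = 1.914
  c=4: 4 × 0.544 = 2.176
  c=5: 5 × 0.450 = 2.250
  c=6: 6 × 0.356 = 2.136
  c=7: 7 × 0.262 = 1.834
  c=8: 8 × 0.168 = 1.344
Maximum at c = 5 (2.250 recruits).

5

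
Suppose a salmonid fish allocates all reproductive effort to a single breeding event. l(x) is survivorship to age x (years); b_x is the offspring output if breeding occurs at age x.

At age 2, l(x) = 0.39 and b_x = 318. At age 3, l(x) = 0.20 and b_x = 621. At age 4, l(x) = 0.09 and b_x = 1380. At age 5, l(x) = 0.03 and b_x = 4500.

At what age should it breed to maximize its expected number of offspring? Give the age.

Expected offspring if breeding at age x = l(x) × b_x:
  age 2: 0.39 × 318 = 124.020
  age 3: 0.20 × 621 = 124.200
  age 4: 0.09 × 1380 = 124.200
  age 5: 0.03 × 4500 = 135.000
Maximum at age 5 (135.000).

5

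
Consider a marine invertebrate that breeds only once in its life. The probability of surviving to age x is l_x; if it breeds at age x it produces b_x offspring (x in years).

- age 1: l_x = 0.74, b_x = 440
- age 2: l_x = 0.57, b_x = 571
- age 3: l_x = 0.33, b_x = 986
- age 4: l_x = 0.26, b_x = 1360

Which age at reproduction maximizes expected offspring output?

Expected offspring if breeding at age x = l_x × b_x:
  age 1: 0.74 × 440 = 325.600
  age 2: 0.57 × 571 = 325.470
  age 3: 0.33 × 986 = 325.380
  age 4: 0.26 × 1360 = 353.600
Maximum at age 4 (353.600).

4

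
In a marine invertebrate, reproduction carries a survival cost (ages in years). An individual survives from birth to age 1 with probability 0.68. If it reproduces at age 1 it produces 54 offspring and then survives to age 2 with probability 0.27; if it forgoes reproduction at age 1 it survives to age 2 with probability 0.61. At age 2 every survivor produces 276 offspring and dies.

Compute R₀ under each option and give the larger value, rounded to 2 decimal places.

breed at age 1: R₀ = 0.68 × (54 + 0.27 × 276) = 0.68 × 128.5200 = 87.3936
delay to age 2: R₀ = 0.68 × (0.61 × 276) = 0.68 × 168.3600 = 114.4848
Higher: delay to age 2 (114.4848).

114.48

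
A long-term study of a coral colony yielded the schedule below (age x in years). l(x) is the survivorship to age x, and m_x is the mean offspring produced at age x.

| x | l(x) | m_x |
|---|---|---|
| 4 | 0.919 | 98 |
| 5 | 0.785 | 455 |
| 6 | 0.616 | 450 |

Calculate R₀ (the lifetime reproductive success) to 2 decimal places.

724.44

R₀ = Σ l(x) m_x:
  age 4: 0.919 × 98 = 90.0620
  age 5: 0.785 × 455 = 357.1750
  age 6: 0.616 × 450 = 277.2000
R₀ = 90.0620 + 357.1750 + 277.2000 = 724.4370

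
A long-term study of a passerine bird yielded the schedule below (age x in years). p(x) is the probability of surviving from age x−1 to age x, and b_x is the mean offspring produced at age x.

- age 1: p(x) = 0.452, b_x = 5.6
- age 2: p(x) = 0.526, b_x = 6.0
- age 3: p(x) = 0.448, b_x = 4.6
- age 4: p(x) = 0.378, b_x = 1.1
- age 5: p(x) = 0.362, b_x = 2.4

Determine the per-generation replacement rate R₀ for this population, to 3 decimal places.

4.527

Survivorship from birth: l_x = p_1·p_2·…·p_x.
  l_1 = 0.45200
  l_2 = 0.23775
  l_3 = 0.10651
  l_4 = 0.04026
  l_5 = 0.01457
R₀ = Σ l_x b_x:
  age 1: 0.45200 × 5.6 = 2.5312
  age 2: 0.23775 × 6.0 = 1.4265
  age 3: 0.10651 × 4.6 = 0.4899
  age 4: 0.04026 × 1.1 = 0.0443
  age 5: 0.01457 × 2.4 = 0.0350
R₀ = 2.5312 + 1.4265 + 0.4899 + 0.0443 + 0.0350 = 4.5269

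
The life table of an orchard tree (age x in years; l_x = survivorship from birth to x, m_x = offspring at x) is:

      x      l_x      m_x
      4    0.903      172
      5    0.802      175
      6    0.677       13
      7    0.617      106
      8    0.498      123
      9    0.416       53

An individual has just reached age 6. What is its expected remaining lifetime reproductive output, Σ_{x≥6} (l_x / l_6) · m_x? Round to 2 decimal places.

l_6 = 0.677. Conditional survival from age 6 to x is l_x / l_6.
  x=6: (0.677/0.677) × 13 = 13.0000
  x=7: (0.617/0.677) × 106 = 96.6056
  x=8: (0.498/0.677) × 123 = 90.4786
  x=9: (0.416/0.677) × 53 = 32.5672
Sum = 13.0000 + 96.6056 + 90.4786 + 32.5672 = 232.6514

232.65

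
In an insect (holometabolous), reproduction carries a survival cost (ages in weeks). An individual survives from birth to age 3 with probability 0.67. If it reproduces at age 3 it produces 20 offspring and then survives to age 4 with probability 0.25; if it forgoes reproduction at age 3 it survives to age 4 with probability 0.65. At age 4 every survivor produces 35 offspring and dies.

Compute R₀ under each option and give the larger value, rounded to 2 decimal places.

19.26

breed at age 3: R₀ = 0.67 × (20 + 0.25 × 35) = 0.67 × 28.7500 = 19.2625
delay to age 4: R₀ = 0.67 × (0.65 × 35) = 0.67 × 22.7500 = 15.2425
Higher: breed at age 3 (19.2625).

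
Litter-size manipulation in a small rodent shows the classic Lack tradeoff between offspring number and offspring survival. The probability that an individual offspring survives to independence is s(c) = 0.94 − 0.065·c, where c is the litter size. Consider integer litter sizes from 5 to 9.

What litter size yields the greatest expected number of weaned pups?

Expected weaned pups = c × s(c):
  c=5: 5 × 0.615 = 3.075
  c=6: 6 × 0.550 = 3.300
  c=7: 7 × 0.485 = 3.395
  c=8: 8 × 0.420 = 3.360
  c=9: 9 × 0.355 = 3.195
Maximum at c = 7 (3.395 weaned pups).

7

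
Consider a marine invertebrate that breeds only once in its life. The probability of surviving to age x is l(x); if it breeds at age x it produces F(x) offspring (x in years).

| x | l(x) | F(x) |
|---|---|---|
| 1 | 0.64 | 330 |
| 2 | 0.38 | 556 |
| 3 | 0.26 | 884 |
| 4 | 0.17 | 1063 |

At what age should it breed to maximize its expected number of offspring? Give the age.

Expected offspring if breeding at age x = l(x) × F(x):
  age 1: 0.64 × 330 = 211.200
  age 2: 0.38 × 556 = 211.280
  age 3: 0.26 × 884 = 229.840
  age 4: 0.17 × 1063 = 180.710
Maximum at age 3 (229.840).

3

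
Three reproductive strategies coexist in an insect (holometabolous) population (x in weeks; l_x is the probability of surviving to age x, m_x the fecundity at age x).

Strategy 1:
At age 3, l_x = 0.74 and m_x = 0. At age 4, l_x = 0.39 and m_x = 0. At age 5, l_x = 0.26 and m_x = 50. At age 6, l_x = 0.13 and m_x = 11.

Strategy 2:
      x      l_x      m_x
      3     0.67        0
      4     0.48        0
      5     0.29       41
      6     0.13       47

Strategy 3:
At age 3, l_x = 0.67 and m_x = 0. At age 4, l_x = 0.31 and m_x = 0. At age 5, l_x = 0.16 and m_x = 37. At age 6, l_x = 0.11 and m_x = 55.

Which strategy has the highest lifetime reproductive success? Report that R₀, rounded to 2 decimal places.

Strategy 1: R₀ = 0.74×0 + 0.39×0 + 0.26×50 + 0.13×11 = 14.4300
Strategy 2: R₀ = 0.67×0 + 0.48×0 + 0.29×41 + 0.13×47 = 18.0000
Strategy 3: R₀ = 0.67×0 + 0.31×0 + 0.16×37 + 0.11×55 = 11.9700
Highest R₀: strategy 2 with 18.0000.

18.00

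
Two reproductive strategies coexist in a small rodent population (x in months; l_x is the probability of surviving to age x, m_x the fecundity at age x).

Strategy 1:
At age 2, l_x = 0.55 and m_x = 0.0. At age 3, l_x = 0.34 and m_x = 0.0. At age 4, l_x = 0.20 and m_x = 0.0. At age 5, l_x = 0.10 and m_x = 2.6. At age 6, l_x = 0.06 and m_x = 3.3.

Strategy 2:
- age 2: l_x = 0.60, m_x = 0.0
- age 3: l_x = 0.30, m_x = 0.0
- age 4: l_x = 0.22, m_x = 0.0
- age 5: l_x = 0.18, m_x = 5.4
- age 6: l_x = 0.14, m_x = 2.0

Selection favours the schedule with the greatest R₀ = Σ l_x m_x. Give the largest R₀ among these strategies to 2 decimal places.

Strategy 1: R₀ = 0.55×0.0 + 0.34×0.0 + 0.20×0.0 + 0.10×2.6 + 0.06×3.3 = 0.4580
Strategy 2: R₀ = 0.60×0.0 + 0.30×0.0 + 0.22×0.0 + 0.18×5.4 + 0.14×2.0 = 1.2520
Highest R₀: strategy 2 with 1.2520.

1.25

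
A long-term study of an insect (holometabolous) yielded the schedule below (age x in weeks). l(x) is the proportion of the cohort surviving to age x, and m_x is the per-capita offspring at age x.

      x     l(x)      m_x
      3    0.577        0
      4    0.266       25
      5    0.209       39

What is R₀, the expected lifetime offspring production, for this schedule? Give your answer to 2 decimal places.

14.80

R₀ = Σ l(x) m_x:
  age 3: 0.577 × 0 = 0.0000
  age 4: 0.266 × 25 = 6.6500
  age 5: 0.209 × 39 = 8.1510
R₀ = 0.0000 + 6.6500 + 8.1510 = 14.8010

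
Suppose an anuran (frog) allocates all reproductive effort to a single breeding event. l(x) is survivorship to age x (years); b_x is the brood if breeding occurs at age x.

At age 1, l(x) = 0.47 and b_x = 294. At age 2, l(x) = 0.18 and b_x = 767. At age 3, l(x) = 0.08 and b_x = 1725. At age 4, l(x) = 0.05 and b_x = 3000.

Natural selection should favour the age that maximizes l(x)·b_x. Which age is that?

Expected offspring if breeding at age x = l(x) × b_x:
  age 1: 0.47 × 294 = 138.180
  age 2: 0.18 × 767 = 138.060
  age 3: 0.08 × 1725 = 138.000
  age 4: 0.05 × 3000 = 150.000
Maximum at age 4 (150.000).

4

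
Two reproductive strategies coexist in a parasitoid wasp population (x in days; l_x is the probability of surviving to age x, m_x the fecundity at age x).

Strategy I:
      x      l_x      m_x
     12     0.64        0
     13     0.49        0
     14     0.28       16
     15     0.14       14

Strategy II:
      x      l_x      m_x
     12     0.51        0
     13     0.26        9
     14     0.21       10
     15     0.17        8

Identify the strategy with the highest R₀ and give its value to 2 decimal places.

Strategy I: R₀ = 0.64×0 + 0.49×0 + 0.28×16 + 0.14×14 = 6.4400
Strategy II: R₀ = 0.51×0 + 0.26×9 + 0.21×10 + 0.17×8 = 5.8000
Highest R₀: strategy I with 6.4400.

6.44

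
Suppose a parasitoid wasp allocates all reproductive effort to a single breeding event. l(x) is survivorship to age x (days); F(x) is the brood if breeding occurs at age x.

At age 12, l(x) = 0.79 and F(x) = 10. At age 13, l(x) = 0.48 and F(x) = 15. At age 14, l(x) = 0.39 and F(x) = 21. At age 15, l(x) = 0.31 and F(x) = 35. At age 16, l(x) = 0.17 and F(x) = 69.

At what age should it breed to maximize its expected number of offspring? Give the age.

Expected offspring if breeding at age x = l(x) × F(x):
  age 12: 0.79 × 10 = 7.900
  age 13: 0.48 × 15 = 7.200
  age 14: 0.39 × 21 = 8.190
  age 15: 0.31 × 35 = 10.850
  age 16: 0.17 × 69 = 11.730
Maximum at age 16 (11.730).

16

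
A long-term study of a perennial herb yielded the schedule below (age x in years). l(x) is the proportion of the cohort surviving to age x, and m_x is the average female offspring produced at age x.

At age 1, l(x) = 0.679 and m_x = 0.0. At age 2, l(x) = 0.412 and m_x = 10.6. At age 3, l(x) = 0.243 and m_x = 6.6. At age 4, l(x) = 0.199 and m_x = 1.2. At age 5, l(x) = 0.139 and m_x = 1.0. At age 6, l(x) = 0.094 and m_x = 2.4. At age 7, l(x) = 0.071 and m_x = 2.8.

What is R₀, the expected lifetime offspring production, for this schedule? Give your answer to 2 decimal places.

R₀ = Σ l(x) m_x:
  age 1: 0.679 × 0.0 = 0.0000
  age 2: 0.412 × 10.6 = 4.3672
  age 3: 0.243 × 6.6 = 1.6038
  age 4: 0.199 × 1.2 = 0.2388
  age 5: 0.139 × 1.0 = 0.1390
  age 6: 0.094 × 2.4 = 0.2256
  age 7: 0.071 × 2.8 = 0.1988
R₀ = 0.0000 + 4.3672 + 1.6038 + 0.2388 + 0.1390 + 0.2256 + 0.1988 = 6.7732

6.77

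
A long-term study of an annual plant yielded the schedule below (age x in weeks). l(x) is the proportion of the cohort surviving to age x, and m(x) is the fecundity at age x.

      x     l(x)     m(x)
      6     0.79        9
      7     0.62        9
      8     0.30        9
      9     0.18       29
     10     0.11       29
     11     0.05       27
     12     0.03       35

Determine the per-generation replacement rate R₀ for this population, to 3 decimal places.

R₀ = Σ l(x) m(x):
  age 6: 0.79 × 9 = 7.1100
  age 7: 0.62 × 9 = 5.5800
  age 8: 0.30 × 9 = 2.7000
  age 9: 0.18 × 29 = 5.2200
  age 10: 0.11 × 29 = 3.1900
  age 11: 0.05 × 27 = 1.3500
  age 12: 0.03 × 35 = 1.0500
R₀ = 7.1100 + 5.5800 + 2.7000 + 5.2200 + 3.1900 + 1.3500 + 1.0500 = 26.2000

26.200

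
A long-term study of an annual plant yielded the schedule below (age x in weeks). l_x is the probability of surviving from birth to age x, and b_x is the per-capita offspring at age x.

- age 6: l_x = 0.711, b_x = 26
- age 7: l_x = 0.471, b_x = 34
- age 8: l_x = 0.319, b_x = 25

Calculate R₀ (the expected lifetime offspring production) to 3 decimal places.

42.475

R₀ = Σ l_x b_x:
  age 6: 0.711 × 26 = 18.4860
  age 7: 0.471 × 34 = 16.0140
  age 8: 0.319 × 25 = 7.9750
R₀ = 18.4860 + 16.0140 + 7.9750 = 42.4750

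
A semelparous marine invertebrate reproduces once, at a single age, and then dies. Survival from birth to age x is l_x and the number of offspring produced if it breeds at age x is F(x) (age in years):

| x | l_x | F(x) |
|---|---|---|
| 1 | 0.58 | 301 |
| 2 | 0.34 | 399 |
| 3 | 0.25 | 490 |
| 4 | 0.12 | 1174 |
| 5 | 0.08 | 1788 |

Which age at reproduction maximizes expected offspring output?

Expected offspring if breeding at age x = l_x × F(x):
  age 1: 0.58 × 301 = 174.580
  age 2: 0.34 × 399 = 135.660
  age 3: 0.25 × 490 = 122.500
  age 4: 0.12 × 1174 = 140.880
  age 5: 0.08 × 1788 = 143.040
Maximum at age 1 (174.580).

1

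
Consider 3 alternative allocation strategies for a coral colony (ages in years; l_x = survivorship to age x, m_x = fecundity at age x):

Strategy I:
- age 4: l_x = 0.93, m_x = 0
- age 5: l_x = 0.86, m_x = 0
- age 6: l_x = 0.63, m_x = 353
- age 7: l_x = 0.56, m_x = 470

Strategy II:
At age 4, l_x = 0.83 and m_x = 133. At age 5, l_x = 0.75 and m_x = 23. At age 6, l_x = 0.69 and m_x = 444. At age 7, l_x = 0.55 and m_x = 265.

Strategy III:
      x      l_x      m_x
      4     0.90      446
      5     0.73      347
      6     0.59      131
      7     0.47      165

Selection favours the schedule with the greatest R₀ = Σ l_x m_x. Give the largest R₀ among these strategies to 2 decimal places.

Strategy I: R₀ = 0.93×0 + 0.86×0 + 0.63×353 + 0.56×470 = 485.5900
Strategy II: R₀ = 0.83×133 + 0.75×23 + 0.69×444 + 0.55×265 = 579.7500
Strategy III: R₀ = 0.90×446 + 0.73×347 + 0.59×131 + 0.47×165 = 809.5500
Highest R₀: strategy III with 809.5500.

809.55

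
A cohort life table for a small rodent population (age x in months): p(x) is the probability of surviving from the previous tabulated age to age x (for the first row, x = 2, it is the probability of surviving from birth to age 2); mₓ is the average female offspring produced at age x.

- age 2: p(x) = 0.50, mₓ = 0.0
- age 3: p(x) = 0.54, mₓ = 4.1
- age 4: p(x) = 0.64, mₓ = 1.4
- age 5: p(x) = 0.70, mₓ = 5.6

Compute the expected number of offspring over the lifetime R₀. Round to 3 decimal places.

2.026

Survivorship from birth: l_x = p_2·p_3·…·p_x.
  l_2 = 0.50000
  l_3 = 0.27000
  l_4 = 0.17280
  l_5 = 0.12096
R₀ = Σ l_x mₓ:
  age 2: 0.50000 × 0.0 = 0.0000
  age 3: 0.27000 × 4.1 = 1.1070
  age 4: 0.17280 × 1.4 = 0.2419
  age 5: 0.12096 × 5.6 = 0.6774
R₀ = 0.0000 + 1.1070 + 0.2419 + 0.6774 = 2.0263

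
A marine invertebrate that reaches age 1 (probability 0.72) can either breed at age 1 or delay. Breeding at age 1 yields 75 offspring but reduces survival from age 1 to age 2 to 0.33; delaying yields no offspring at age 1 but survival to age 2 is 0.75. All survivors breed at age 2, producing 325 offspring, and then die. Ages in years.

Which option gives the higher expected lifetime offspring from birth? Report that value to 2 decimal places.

breed at age 1: R₀ = 0.72 × (75 + 0.33 × 325) = 0.72 × 182.2500 = 131.2200
delay to age 2: R₀ = 0.72 × (0.75 × 325) = 0.72 × 243.7500 = 175.5000
Higher: delay to age 2 (175.5000).

175.50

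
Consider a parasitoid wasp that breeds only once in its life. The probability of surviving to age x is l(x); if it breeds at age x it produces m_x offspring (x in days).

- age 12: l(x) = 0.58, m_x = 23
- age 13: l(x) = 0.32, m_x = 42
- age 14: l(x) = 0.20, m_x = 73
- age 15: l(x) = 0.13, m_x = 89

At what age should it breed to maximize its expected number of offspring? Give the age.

14

Expected offspring if breeding at age x = l(x) × m_x:
  age 12: 0.58 × 23 = 13.340
  age 13: 0.32 × 42 = 13.440
  age 14: 0.20 × 73 = 14.600
  age 15: 0.13 × 89 = 11.570
Maximum at age 14 (14.600).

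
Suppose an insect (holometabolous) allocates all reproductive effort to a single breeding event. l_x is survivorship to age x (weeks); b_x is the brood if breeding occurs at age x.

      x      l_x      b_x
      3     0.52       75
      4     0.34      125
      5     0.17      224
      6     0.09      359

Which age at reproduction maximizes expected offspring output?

Expected offspring if breeding at age x = l_x × b_x:
  age 3: 0.52 × 75 = 39.000
  age 4: 0.34 × 125 = 42.500
  age 5: 0.17 × 224 = 38.080
  age 6: 0.09 × 359 = 32.310
Maximum at age 4 (42.500).

4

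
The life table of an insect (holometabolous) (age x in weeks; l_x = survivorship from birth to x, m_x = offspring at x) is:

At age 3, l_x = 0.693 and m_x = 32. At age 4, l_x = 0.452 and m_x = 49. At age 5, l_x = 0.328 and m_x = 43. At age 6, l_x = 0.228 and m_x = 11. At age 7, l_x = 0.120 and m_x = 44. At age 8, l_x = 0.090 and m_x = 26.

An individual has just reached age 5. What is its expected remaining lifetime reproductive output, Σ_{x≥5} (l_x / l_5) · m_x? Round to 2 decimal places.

73.88

l_5 = 0.328. Conditional survival from age 5 to x is l_x / l_5.
  x=5: (0.328/0.328) × 43 = 43.0000
  x=6: (0.228/0.328) × 11 = 7.6463
  x=7: (0.120/0.328) × 44 = 16.0976
  x=8: (0.090/0.328) × 26 = 7.1341
Sum = 43.0000 + 7.6463 + 16.0976 + 7.1341 = 73.8780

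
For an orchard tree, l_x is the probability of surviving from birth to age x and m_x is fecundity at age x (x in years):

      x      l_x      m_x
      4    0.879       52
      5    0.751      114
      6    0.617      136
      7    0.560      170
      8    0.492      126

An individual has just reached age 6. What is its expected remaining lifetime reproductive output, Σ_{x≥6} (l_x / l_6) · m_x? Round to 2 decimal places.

390.77

l_6 = 0.617. Conditional survival from age 6 to x is l_x / l_6.
  x=6: (0.617/0.617) × 136 = 136.0000
  x=7: (0.560/0.617) × 170 = 154.2950
  x=8: (0.492/0.617) × 126 = 100.4733
Sum = 136.0000 + 154.2950 + 100.4733 = 390.7682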